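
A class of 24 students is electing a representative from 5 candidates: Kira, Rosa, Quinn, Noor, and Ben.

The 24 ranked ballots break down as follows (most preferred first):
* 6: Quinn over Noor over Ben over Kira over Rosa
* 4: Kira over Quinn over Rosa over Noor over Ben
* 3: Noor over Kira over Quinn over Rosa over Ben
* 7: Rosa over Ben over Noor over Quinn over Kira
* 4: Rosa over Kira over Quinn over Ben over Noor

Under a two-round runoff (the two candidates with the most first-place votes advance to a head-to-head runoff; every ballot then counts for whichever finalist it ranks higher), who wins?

Round 1 first-place votes: Kira 4, Rosa 11, Quinn 6, Noor 3, Ben 0. Rosa and Quinn advance.
Runoff: Rosa is ranked above Quinn on 11 ballots, Quinn above Rosa on 13.

Quinn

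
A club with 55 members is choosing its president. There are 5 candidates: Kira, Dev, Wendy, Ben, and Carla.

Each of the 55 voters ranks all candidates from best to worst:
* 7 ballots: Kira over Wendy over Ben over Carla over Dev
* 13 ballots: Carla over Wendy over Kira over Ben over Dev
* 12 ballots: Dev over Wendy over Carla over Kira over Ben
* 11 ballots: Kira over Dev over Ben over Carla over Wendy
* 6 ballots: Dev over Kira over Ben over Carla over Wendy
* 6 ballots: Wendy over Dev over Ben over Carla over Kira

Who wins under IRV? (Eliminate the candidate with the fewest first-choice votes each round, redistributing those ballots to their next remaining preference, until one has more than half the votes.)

Round 1: Kira 18, Dev 18, Wendy 6, Ben 0, Carla 13. Ben eliminated.
Round 2: Kira 18, Dev 18, Wendy 6, Carla 13. Wendy eliminated.
Round 3: Kira 18, Dev 24, Carla 13. Carla eliminated.
Round 4: Kira 31, Dev 24. Kira has a majority (≥28).

Kira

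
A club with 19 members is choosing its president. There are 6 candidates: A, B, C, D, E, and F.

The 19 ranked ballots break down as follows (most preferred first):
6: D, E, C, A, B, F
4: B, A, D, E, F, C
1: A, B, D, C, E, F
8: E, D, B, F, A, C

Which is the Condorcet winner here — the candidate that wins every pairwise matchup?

D

D vs A: 14–5
D vs B: 14–5
D vs C: 19–0
D vs E: 11–8
D vs F: 19–0
D beats every other candidate.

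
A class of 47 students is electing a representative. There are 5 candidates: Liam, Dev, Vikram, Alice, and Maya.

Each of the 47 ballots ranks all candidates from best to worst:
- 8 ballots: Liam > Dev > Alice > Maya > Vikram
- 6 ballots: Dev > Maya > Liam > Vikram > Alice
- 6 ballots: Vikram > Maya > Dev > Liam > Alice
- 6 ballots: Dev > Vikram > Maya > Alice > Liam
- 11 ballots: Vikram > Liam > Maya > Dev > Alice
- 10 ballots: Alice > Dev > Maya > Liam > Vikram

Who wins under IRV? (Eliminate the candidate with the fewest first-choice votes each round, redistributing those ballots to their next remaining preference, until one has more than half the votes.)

Dev

Round 1: Liam 8, Dev 12, Vikram 17, Alice 10, Maya 0. Maya eliminated.
Round 2: Liam 8, Dev 12, Vikram 17, Alice 10. Liam eliminated.
Round 3: Dev 20, Vikram 17, Alice 10. Alice eliminated.
Round 4: Dev 30, Vikram 17. Dev has a majority (≥24).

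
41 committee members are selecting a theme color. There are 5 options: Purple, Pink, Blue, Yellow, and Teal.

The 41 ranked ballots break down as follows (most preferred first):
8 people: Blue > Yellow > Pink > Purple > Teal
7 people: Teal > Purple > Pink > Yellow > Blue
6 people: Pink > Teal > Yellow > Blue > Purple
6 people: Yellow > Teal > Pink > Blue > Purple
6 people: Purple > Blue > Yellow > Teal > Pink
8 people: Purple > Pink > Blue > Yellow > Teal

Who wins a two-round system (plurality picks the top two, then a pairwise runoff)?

Round 1 first-place votes: Purple 14, Pink 6, Blue 8, Yellow 6, Teal 7. Purple and Blue advance.
Runoff: Purple is ranked above Blue on 21 ballots, Blue above Purple on 20.

Purple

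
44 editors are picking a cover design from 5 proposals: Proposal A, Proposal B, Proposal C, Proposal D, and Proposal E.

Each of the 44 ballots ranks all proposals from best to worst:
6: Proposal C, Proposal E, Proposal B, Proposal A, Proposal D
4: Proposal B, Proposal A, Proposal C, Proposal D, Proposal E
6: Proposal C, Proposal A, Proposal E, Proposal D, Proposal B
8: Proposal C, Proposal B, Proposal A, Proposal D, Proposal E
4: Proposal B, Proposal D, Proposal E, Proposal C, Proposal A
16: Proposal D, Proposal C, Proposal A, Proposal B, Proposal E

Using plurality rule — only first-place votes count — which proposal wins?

First-place votes: Proposal A 0, Proposal B 8, Proposal C 20, Proposal D 16, Proposal E 0.

Proposal C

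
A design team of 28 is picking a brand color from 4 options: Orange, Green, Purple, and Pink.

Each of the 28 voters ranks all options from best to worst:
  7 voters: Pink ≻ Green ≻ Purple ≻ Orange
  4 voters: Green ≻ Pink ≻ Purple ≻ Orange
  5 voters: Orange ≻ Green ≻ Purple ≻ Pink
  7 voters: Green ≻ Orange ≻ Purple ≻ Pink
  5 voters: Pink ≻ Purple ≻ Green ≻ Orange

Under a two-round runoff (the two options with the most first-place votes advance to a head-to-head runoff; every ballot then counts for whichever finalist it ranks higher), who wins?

Round 1 first-place votes: Orange 5, Green 11, Purple 0, Pink 12. Pink and Green advance.
Runoff: Pink is ranked above Green on 12 ballots, Green above Pink on 16.

Green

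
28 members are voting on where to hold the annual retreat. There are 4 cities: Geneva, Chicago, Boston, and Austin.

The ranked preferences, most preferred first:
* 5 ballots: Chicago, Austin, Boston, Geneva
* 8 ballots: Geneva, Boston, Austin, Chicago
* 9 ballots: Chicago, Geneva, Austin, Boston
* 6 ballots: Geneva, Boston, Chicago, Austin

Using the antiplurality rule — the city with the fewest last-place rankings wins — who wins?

Geneva

Last-place votes: Geneva 5, Chicago 8, Boston 9, Austin 6.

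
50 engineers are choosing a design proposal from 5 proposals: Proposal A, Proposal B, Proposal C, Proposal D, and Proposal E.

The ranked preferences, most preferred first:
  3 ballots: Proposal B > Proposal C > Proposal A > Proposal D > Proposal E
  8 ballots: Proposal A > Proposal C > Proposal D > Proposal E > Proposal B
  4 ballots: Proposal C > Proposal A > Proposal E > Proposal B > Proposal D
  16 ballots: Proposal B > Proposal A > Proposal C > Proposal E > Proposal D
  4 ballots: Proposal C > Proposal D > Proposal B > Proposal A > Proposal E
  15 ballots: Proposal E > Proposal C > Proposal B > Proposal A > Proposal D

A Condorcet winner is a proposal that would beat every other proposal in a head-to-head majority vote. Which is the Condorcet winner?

Proposal C

Proposal C vs Proposal A: 26–24
Proposal C vs Proposal B: 31–19
Proposal C vs Proposal D: 50–0
Proposal C vs Proposal E: 35–15
Proposal C beats every other proposal.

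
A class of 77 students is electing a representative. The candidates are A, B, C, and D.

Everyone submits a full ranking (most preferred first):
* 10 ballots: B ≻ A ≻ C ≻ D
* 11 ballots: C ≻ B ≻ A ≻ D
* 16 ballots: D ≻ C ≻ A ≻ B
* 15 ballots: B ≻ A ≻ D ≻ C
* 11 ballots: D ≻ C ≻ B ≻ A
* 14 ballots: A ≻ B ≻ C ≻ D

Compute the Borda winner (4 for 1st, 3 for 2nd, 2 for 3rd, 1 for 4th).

A: 10×3 + 11×2 + 16×2 + 15×3 + 11×1 + 14×4 = 196
B: 10×4 + 11×3 + 16×1 + 15×4 + 11×2 + 14×3 = 213
C: 10×2 + 11×4 + 16×3 + 15×1 + 11×3 + 14×2 = 188
D: 10×1 + 11×1 + 16×4 + 15×2 + 11×4 + 14×1 = 173

B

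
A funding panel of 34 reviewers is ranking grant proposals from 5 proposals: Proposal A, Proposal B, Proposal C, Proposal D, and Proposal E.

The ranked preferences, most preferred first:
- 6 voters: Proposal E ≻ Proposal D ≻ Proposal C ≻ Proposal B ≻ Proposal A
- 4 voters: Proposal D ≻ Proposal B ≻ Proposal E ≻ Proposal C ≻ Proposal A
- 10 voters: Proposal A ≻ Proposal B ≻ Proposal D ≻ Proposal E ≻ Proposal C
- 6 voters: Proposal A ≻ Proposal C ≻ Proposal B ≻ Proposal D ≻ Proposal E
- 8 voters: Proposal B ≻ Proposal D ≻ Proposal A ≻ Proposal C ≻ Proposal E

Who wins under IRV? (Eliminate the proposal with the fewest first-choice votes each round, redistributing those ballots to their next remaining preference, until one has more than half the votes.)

Round 1: Proposal A 16, Proposal B 8, Proposal C 0, Proposal D 4, Proposal E 6. Proposal C eliminated.
Round 2: Proposal A 16, Proposal B 8, Proposal D 4, Proposal E 6. Proposal D eliminated.
Round 3: Proposal A 16, Proposal B 12, Proposal E 6. Proposal E eliminated.
Round 4: Proposal A 16, Proposal B 18. Proposal B has a majority (≥18).

Proposal B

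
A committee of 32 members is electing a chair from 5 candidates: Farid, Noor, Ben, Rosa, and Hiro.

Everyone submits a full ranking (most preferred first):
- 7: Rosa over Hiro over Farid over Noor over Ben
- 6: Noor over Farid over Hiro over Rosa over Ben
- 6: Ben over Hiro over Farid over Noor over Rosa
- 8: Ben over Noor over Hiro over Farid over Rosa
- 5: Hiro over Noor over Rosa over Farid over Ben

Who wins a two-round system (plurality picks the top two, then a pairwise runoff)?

Rosa

Round 1 first-place votes: Farid 0, Noor 6, Ben 14, Rosa 7, Hiro 5. Ben and Rosa advance.
Runoff: Ben is ranked above Rosa on 14 ballots, Rosa above Ben on 18.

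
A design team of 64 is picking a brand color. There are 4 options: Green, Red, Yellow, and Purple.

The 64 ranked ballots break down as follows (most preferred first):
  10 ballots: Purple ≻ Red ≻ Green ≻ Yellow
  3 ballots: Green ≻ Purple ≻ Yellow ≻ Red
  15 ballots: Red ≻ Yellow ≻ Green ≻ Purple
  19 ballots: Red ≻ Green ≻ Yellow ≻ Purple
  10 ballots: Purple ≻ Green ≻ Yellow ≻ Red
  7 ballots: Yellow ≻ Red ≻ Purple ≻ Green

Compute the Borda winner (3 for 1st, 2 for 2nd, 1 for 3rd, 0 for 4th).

Red

Green: 10×1 + 3×3 + 15×1 + 19×2 + 10×2 + 7×0 = 92
Red: 10×2 + 3×0 + 15×3 + 19×3 + 10×0 + 7×2 = 136
Yellow: 10×0 + 3×1 + 15×2 + 19×1 + 10×1 + 7×3 = 83
Purple: 10×3 + 3×2 + 15×0 + 19×0 + 10×3 + 7×1 = 73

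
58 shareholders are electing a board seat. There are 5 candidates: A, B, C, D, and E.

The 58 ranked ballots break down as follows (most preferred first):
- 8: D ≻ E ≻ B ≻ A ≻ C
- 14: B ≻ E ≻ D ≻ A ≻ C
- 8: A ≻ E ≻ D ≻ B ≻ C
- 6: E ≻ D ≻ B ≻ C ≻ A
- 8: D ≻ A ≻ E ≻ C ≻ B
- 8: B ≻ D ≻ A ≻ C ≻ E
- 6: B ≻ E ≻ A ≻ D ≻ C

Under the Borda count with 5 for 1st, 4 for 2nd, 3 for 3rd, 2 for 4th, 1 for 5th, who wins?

D

A: 8×2 + 14×2 + 8×5 + 6×1 + 8×4 + 8×3 + 6×3 = 164
B: 8×3 + 14×5 + 8×2 + 6×3 + 8×1 + 8×5 + 6×5 = 206
C: 8×1 + 14×1 + 8×1 + 6×2 + 8×2 + 8×2 + 6×1 = 80
D: 8×5 + 14×3 + 8×3 + 6×4 + 8×5 + 8×4 + 6×2 = 214
E: 8×4 + 14×4 + 8×4 + 6×5 + 8×3 + 8×1 + 6×4 = 206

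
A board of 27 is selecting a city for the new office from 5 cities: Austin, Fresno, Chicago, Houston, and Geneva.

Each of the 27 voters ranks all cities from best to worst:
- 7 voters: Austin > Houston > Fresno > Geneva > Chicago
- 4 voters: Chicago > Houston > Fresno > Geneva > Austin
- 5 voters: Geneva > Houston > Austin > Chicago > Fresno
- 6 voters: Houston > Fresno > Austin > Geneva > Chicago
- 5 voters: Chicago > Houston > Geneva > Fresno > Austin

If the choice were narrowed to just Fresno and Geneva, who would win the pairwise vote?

Fresno is ranked above Geneva on 17 ballots; Geneva above Fresno on 10.

Fresno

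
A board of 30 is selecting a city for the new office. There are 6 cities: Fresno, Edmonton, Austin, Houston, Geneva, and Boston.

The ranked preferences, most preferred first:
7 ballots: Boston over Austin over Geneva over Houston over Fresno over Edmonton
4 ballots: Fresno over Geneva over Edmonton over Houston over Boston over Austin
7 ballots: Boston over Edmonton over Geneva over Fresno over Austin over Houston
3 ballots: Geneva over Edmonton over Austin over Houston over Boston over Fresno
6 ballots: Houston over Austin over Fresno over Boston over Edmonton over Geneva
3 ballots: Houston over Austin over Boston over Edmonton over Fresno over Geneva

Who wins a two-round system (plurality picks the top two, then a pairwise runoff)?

Round 1 first-place votes: Fresno 4, Edmonton 0, Austin 0, Houston 9, Geneva 3, Boston 14. Boston and Houston advance.
Runoff: Boston is ranked above Houston on 14 ballots, Houston above Boston on 16.

Houston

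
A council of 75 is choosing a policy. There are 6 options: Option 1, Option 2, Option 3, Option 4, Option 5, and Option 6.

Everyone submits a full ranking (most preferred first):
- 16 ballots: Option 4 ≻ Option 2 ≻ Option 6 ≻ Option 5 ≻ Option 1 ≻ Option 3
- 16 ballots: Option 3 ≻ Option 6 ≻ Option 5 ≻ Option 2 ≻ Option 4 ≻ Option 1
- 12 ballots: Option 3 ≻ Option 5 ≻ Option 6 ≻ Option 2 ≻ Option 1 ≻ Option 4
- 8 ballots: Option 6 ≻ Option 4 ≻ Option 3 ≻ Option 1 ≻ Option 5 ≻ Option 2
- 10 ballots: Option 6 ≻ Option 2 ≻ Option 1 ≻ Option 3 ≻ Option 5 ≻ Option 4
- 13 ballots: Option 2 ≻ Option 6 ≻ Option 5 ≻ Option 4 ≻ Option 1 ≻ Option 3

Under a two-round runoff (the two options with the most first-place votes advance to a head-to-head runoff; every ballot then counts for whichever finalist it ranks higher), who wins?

Round 1 first-place votes: Option 1 0, Option 2 13, Option 3 28, Option 4 16, Option 5 0, Option 6 18. Option 3 and Option 6 advance.
Runoff: Option 3 is ranked above Option 6 on 28 ballots, Option 6 above Option 3 on 47.

Option 6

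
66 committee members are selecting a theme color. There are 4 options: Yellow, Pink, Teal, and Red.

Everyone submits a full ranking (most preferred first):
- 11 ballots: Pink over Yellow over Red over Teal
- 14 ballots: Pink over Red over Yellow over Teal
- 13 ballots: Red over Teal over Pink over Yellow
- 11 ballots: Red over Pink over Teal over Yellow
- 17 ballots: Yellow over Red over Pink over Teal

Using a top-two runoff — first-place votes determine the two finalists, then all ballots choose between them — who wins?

Round 1 first-place votes: Yellow 17, Pink 25, Teal 0, Red 24. Pink and Red advance.
Runoff: Pink is ranked above Red on 25 ballots, Red above Pink on 41.

Red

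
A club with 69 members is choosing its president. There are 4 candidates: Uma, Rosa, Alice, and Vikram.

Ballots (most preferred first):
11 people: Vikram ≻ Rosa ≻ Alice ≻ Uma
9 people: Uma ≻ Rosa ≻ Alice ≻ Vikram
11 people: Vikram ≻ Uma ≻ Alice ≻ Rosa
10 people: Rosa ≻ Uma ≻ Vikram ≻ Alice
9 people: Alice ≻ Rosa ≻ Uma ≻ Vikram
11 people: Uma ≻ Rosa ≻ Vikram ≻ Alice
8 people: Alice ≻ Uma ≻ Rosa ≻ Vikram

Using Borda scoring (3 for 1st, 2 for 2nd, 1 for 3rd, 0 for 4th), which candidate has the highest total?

Uma: 11×0 + 9×3 + 11×2 + 10×2 + 9×1 + 11×3 + 8×2 = 127
Rosa: 11×2 + 9×2 + 11×0 + 10×3 + 9×2 + 11×2 + 8×1 = 118
Alice: 11×1 + 9×1 + 11×1 + 10×0 + 9×3 + 11×0 + 8×3 = 82
Vikram: 11×3 + 9×0 + 11×3 + 10×1 + 9×0 + 11×1 + 8×0 = 87

Uma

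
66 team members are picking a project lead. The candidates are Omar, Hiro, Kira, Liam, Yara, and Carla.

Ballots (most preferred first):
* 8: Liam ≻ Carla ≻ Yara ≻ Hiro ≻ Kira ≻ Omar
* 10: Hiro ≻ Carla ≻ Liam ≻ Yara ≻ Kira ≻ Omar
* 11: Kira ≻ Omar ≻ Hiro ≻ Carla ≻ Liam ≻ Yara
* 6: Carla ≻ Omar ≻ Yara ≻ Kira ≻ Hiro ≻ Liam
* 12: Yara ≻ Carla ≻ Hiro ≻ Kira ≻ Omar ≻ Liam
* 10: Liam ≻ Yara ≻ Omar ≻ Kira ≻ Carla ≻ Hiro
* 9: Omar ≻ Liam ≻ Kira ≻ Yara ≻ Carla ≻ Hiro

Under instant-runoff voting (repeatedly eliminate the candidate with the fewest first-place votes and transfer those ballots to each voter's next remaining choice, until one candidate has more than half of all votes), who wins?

Omar

Round 1: Omar 9, Hiro 10, Kira 11, Liam 18, Yara 12, Carla 6. Carla eliminated.
Round 2: Omar 15, Hiro 10, Kira 11, Liam 18, Yara 12. Hiro eliminated.
Round 3: Omar 15, Kira 11, Liam 28, Yara 12. Kira eliminated.
Round 4: Omar 26, Liam 28, Yara 12. Yara eliminated.
Round 5: Omar 38, Liam 28. Omar has a majority (≥34).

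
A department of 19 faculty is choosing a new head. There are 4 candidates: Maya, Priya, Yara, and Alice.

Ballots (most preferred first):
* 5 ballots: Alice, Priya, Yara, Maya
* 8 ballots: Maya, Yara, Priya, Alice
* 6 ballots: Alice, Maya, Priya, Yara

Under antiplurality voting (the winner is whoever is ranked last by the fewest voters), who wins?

Priya

Last-place votes: Maya 5, Priya 0, Yara 6, Alice 8.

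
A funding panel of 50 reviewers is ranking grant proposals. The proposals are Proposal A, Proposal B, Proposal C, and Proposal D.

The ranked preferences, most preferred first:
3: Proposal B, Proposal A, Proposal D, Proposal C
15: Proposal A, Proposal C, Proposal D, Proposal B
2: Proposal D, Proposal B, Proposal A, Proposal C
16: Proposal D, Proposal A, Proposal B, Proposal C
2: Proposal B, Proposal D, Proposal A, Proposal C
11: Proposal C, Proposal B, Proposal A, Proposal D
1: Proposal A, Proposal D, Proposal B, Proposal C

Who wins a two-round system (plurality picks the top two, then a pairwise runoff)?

Round 1 first-place votes: Proposal A 16, Proposal B 5, Proposal C 11, Proposal D 18. Proposal D and Proposal A advance.
Runoff: Proposal D is ranked above Proposal A on 20 ballots, Proposal A above Proposal D on 30.

Proposal A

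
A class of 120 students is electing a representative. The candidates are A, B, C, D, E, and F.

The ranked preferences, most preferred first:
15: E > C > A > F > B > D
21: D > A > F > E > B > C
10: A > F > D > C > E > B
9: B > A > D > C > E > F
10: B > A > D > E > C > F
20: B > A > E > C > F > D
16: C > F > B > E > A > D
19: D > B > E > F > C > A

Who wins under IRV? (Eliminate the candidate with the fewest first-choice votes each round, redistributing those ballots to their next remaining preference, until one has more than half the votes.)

Round 1: A 10, B 39, C 16, D 40, E 15, F 0. F eliminated.
Round 2: A 10, B 39, C 16, D 40, E 15. A eliminated.
Round 3: B 39, C 16, D 50, E 15. E eliminated.
Round 4: B 39, C 31, D 50. C eliminated.
Round 5: B 70, D 50. B has a majority (≥61).

B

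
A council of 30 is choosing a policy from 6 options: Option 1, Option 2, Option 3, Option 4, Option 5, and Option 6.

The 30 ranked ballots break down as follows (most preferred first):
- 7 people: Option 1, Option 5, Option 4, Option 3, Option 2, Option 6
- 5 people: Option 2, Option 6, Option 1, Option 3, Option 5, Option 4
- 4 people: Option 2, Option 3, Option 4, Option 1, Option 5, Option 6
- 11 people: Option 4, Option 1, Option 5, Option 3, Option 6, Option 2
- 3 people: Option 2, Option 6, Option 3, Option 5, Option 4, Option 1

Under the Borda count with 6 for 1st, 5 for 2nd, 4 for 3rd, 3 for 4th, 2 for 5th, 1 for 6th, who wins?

Option 1: 7×6 + 5×4 + 4×3 + 11×5 + 3×1 = 132
Option 2: 7×2 + 5×6 + 4×6 + 11×1 + 3×6 = 97
Option 3: 7×3 + 5×3 + 4×5 + 11×3 + 3×4 = 101
Option 4: 7×4 + 5×1 + 4×4 + 11×6 + 3×2 = 121
Option 5: 7×5 + 5×2 + 4×2 + 11×4 + 3×3 = 106
Option 6: 7×1 + 5×5 + 4×1 + 11×2 + 3×5 = 73

Option 1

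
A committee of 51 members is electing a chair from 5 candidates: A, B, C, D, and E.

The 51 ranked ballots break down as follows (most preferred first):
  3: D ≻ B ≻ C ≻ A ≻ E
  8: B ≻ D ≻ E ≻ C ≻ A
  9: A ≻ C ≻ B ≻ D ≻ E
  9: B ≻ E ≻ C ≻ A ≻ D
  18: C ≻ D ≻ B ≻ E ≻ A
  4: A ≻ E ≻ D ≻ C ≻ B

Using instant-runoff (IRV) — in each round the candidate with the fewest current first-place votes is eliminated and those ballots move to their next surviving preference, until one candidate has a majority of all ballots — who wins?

C

Round 1: A 13, B 17, C 18, D 3, E 0. E eliminated.
Round 2: A 13, B 17, C 18, D 3. D eliminated.
Round 3: A 13, B 20, C 18. A eliminated.
Round 4: B 20, C 31. C has a majority (≥26).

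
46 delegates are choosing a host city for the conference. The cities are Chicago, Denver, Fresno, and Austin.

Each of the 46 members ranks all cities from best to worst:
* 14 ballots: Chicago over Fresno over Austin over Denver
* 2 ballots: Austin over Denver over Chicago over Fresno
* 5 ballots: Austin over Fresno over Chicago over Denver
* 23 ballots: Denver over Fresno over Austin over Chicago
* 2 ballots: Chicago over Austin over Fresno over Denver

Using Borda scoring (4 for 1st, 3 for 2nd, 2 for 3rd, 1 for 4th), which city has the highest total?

Fresno

Chicago: 14×4 + 2×2 + 5×2 + 23×1 + 2×4 = 101
Denver: 14×1 + 2×3 + 5×1 + 23×4 + 2×1 = 119
Fresno: 14×3 + 2×1 + 5×3 + 23×3 + 2×2 = 132
Austin: 14×2 + 2×4 + 5×4 + 23×2 + 2×3 = 108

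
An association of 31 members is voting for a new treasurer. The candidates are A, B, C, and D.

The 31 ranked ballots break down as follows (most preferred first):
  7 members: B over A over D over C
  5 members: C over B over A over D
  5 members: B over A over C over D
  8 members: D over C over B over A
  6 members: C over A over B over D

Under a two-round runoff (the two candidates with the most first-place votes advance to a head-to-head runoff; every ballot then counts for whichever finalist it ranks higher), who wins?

C

Round 1 first-place votes: A 0, B 12, C 11, D 8. B and C advance.
Runoff: B is ranked above C on 12 ballots, C above B on 19.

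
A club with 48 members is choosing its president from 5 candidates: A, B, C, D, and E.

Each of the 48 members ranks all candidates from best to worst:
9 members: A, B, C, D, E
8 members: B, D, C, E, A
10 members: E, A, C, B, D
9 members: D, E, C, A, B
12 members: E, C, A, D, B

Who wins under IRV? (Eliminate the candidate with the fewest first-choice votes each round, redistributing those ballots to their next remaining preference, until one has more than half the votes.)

Round 1: A 9, B 8, C 0, D 9, E 22. C eliminated.
Round 2: A 9, B 8, D 9, E 22. B eliminated.
Round 3: A 9, D 17, E 22. A eliminated.
Round 4: D 26, E 22. D has a majority (≥25).

D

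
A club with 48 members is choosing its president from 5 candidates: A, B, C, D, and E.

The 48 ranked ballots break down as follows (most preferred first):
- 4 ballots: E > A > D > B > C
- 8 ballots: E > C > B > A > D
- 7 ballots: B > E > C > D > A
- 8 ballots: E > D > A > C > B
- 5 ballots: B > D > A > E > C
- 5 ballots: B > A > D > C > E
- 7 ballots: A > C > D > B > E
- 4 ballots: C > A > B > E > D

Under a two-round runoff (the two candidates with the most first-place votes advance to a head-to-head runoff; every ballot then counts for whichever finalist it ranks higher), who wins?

Round 1 first-place votes: A 7, B 17, C 4, D 0, E 20. E and B advance.
Runoff: E is ranked above B on 20 ballots, B above E on 28.

B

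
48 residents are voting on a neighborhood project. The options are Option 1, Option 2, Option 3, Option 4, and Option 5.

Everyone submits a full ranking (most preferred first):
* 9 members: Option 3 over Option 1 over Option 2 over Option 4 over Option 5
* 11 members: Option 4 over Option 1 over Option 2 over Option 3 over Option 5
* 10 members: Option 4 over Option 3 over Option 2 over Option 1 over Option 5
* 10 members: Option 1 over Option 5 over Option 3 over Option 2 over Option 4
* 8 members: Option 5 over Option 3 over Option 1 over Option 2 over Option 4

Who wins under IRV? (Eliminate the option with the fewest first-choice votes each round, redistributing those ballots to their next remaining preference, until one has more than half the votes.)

Option 3

Round 1: Option 1 10, Option 2 0, Option 3 9, Option 4 21, Option 5 8. Option 2 eliminated.
Round 2: Option 1 10, Option 3 9, Option 4 21, Option 5 8. Option 5 eliminated.
Round 3: Option 1 10, Option 3 17, Option 4 21. Option 1 eliminated.
Round 4: Option 3 27, Option 4 21. Option 3 has a majority (≥25).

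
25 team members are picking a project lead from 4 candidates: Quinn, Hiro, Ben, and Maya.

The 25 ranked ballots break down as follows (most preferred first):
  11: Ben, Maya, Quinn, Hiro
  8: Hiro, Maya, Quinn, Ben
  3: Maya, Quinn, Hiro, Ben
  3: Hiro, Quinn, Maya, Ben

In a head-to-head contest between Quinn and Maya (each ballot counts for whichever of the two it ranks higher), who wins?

Maya

Quinn is ranked above Maya on 3 ballots; Maya above Quinn on 22.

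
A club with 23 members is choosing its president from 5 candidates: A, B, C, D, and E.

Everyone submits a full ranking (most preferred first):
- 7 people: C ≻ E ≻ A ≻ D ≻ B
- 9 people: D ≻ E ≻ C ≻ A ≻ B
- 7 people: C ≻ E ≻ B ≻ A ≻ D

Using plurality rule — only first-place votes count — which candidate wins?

C

First-place votes: A 0, B 0, C 14, D 9, E 0.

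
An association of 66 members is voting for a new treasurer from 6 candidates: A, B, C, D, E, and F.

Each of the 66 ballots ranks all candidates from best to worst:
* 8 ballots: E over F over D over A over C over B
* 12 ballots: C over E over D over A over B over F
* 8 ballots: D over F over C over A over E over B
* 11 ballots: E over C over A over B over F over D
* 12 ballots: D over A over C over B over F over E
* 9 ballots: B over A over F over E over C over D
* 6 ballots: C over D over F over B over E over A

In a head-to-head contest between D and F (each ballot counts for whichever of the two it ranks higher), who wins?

D

D is ranked above F on 38 ballots; F above D on 28.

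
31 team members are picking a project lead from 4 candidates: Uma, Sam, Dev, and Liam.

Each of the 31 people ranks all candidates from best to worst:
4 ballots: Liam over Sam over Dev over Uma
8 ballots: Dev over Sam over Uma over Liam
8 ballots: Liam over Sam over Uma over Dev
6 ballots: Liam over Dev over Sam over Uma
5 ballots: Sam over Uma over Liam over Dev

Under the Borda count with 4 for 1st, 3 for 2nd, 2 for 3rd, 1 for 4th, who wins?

Sam

Uma: 4×1 + 8×2 + 8×2 + 6×1 + 5×3 = 57
Sam: 4×3 + 8×3 + 8×3 + 6×2 + 5×4 = 92
Dev: 4×2 + 8×4 + 8×1 + 6×3 + 5×1 = 71
Liam: 4×4 + 8×1 + 8×4 + 6×4 + 5×2 = 90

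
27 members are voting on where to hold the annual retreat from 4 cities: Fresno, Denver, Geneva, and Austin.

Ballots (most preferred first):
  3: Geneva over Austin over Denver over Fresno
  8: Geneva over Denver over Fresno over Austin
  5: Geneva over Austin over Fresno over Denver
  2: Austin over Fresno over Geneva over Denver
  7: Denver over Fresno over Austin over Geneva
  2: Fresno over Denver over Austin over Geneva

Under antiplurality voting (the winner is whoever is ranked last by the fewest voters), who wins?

Last-place votes: Fresno 3, Denver 7, Geneva 9, Austin 8.

Fresno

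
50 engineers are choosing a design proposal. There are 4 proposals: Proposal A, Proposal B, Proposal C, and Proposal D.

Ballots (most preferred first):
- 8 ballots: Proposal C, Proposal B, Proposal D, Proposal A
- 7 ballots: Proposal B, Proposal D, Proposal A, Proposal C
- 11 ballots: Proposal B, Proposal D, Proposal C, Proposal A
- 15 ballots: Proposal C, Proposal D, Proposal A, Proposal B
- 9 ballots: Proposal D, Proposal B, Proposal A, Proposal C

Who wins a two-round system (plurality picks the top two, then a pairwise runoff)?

Round 1 first-place votes: Proposal A 0, Proposal B 18, Proposal C 23, Proposal D 9. Proposal C and Proposal B advance.
Runoff: Proposal C is ranked above Proposal B on 23 ballots, Proposal B above Proposal C on 27.

Proposal B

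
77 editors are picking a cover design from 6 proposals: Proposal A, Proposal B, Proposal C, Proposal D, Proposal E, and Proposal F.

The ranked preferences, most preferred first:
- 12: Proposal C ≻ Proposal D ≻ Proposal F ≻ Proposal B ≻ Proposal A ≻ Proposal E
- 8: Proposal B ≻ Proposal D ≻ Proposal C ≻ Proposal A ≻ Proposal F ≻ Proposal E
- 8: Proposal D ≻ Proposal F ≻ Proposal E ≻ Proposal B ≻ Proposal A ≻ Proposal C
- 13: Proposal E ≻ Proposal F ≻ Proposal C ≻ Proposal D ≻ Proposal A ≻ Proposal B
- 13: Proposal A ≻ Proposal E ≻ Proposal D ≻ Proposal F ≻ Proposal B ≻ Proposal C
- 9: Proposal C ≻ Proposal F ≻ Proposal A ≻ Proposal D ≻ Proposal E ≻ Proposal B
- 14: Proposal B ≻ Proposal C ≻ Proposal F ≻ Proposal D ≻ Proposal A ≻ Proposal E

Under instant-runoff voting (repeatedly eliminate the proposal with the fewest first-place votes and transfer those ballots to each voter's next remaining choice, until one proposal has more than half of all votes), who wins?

Round 1: Proposal A 13, Proposal B 22, Proposal C 21, Proposal D 8, Proposal E 13, Proposal F 0. Proposal F eliminated.
Round 2: Proposal A 13, Proposal B 22, Proposal C 21, Proposal D 8, Proposal E 13. Proposal D eliminated.
Round 3: Proposal A 13, Proposal B 22, Proposal C 21, Proposal E 21. Proposal A eliminated.
Round 4: Proposal B 22, Proposal C 21, Proposal E 34. Proposal C eliminated.
Round 5: Proposal B 34, Proposal E 43. Proposal E has a majority (≥39).

Proposal E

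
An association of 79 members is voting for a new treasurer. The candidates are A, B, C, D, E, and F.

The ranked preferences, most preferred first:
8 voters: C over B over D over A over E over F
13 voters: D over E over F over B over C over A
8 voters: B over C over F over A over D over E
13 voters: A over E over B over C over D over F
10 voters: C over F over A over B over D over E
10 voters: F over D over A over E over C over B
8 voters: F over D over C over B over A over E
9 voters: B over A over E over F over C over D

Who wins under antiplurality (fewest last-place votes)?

C

Last-place votes: A 13, B 10, C 0, D 9, E 26, F 21.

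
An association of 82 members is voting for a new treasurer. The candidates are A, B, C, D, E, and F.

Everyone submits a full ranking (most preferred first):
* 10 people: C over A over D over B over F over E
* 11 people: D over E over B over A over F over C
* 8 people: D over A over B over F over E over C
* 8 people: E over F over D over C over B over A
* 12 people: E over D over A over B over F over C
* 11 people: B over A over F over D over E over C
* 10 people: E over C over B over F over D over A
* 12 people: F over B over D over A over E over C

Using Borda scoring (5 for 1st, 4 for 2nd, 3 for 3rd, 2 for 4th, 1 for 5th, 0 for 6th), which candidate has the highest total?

D

A: 10×4 + 11×2 + 8×4 + 8×0 + 12×3 + 11×4 + 10×0 + 12×2 = 198
B: 10×2 + 11×3 + 8×3 + 8×1 + 12×2 + 11×5 + 10×3 + 12×4 = 242
C: 10×5 + 11×0 + 8×0 + 8×2 + 12×0 + 11×0 + 10×4 + 12×0 = 106
D: 10×3 + 11×5 + 8×5 + 8×3 + 12×4 + 11×2 + 10×1 + 12×3 = 265
E: 10×0 + 11×4 + 8×1 + 8×5 + 12×5 + 11×1 + 10×5 + 12×1 = 225
F: 10×1 + 11×1 + 8×2 + 8×4 + 12×1 + 11×3 + 10×2 + 12×5 = 194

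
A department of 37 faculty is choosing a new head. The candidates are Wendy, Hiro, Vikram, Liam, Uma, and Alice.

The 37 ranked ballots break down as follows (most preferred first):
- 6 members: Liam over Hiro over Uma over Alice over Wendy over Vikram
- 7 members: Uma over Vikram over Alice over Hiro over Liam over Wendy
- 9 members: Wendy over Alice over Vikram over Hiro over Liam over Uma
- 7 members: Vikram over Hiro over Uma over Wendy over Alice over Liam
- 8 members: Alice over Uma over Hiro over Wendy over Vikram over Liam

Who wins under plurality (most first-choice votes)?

First-place votes: Wendy 9, Hiro 0, Vikram 7, Liam 6, Uma 7, Alice 8.

Wendy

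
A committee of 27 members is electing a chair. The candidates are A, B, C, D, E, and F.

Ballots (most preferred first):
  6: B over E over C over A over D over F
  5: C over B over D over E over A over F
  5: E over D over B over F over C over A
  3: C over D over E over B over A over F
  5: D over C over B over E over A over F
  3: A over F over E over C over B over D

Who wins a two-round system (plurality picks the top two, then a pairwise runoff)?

C

Round 1 first-place votes: A 3, B 6, C 8, D 5, E 5, F 0. C and B advance.
Runoff: C is ranked above B on 16 ballots, B above C on 11.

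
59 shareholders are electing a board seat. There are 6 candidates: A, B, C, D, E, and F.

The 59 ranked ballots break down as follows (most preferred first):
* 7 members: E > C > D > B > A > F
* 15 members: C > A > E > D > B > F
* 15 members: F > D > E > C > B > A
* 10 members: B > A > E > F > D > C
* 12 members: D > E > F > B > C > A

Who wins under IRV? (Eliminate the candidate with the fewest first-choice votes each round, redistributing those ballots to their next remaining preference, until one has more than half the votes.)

Round 1: A 0, B 10, C 15, D 12, E 7, F 15. A eliminated.
Round 2: B 10, C 15, D 12, E 7, F 15. E eliminated.
Round 3: B 10, C 22, D 12, F 15. B eliminated.
Round 4: C 22, D 12, F 25. D eliminated.
Round 5: C 22, F 37. F has a majority (≥30).

F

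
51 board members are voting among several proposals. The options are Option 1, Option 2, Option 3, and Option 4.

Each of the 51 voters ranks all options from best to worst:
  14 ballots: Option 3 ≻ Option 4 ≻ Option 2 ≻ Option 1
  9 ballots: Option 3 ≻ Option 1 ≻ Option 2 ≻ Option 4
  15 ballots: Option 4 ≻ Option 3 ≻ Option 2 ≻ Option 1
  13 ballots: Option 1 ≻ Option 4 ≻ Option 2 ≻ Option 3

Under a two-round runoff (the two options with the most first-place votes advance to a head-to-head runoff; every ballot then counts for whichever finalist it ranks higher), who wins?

Round 1 first-place votes: Option 1 13, Option 2 0, Option 3 23, Option 4 15. Option 3 and Option 4 advance.
Runoff: Option 3 is ranked above Option 4 on 23 ballots, Option 4 above Option 3 on 28.

Option 4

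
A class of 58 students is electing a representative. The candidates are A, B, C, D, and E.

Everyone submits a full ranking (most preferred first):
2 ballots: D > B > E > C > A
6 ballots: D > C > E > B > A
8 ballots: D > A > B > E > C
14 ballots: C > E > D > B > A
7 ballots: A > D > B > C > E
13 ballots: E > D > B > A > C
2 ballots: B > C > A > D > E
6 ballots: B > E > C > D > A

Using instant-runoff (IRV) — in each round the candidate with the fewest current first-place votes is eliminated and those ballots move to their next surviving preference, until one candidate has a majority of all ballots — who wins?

Round 1: A 7, B 8, C 14, D 16, E 13. A eliminated.
Round 2: B 8, C 14, D 23, E 13. B eliminated.
Round 3: C 16, D 23, E 19. C eliminated.
Round 4: D 25, E 33. E has a majority (≥30).

E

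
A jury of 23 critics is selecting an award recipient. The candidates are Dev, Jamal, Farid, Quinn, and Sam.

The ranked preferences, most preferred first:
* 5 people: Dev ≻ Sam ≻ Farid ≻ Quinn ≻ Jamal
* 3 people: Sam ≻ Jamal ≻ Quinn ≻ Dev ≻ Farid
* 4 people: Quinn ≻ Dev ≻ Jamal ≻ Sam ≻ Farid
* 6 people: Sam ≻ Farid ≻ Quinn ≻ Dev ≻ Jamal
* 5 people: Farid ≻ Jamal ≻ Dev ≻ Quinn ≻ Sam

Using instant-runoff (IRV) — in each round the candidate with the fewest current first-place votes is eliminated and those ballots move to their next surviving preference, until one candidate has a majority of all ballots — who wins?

Round 1: Dev 5, Jamal 0, Farid 5, Quinn 4, Sam 9. Jamal eliminated.
Round 2: Dev 5, Farid 5, Quinn 4, Sam 9. Quinn eliminated.
Round 3: Dev 9, Farid 5, Sam 9. Farid eliminated.
Round 4: Dev 14, Sam 9. Dev has a majority (≥12).

Dev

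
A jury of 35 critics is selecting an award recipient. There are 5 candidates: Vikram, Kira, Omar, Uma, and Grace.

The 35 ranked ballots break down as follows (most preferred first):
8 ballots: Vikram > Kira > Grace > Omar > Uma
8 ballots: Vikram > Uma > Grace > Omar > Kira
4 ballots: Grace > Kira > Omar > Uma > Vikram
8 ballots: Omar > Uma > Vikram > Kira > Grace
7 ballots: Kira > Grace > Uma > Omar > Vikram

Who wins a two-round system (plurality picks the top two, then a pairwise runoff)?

Round 1 first-place votes: Vikram 16, Kira 7, Omar 8, Uma 0, Grace 4. Vikram and Omar advance.
Runoff: Vikram is ranked above Omar on 16 ballots, Omar above Vikram on 19.

Omar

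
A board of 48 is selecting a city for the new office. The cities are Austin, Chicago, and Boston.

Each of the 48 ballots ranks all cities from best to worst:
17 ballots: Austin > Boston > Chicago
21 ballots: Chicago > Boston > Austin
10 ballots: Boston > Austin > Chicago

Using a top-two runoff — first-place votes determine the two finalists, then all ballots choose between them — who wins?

Austin

Round 1 first-place votes: Austin 17, Chicago 21, Boston 10. Chicago and Austin advance.
Runoff: Chicago is ranked above Austin on 21 ballots, Austin above Chicago on 27.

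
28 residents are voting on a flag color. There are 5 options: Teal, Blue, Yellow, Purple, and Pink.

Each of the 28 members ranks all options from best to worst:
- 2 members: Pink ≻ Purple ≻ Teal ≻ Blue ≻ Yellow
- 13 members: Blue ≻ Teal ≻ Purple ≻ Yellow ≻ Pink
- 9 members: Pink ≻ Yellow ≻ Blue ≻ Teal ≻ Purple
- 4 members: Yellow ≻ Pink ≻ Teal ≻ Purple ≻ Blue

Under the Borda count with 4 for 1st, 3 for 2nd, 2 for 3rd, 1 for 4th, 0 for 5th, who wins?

Blue

Teal: 2×2 + 13×3 + 9×1 + 4×2 = 60
Blue: 2×1 + 13×4 + 9×2 + 4×0 = 72
Yellow: 2×0 + 13×1 + 9×3 + 4×4 = 56
Purple: 2×3 + 13×2 + 9×0 + 4×1 = 36
Pink: 2×4 + 13×0 + 9×4 + 4×3 = 56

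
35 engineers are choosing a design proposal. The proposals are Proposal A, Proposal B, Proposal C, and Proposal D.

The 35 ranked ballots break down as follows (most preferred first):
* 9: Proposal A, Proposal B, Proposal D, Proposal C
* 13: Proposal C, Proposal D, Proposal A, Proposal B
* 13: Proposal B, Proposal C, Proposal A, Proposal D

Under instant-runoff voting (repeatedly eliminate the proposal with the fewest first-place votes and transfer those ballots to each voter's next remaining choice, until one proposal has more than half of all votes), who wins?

Round 1: Proposal A 9, Proposal B 13, Proposal C 13, Proposal D 0. Proposal D eliminated.
Round 2: Proposal A 9, Proposal B 13, Proposal C 13. Proposal A eliminated.
Round 3: Proposal B 22, Proposal C 13. Proposal B has a majority (≥18).

Proposal B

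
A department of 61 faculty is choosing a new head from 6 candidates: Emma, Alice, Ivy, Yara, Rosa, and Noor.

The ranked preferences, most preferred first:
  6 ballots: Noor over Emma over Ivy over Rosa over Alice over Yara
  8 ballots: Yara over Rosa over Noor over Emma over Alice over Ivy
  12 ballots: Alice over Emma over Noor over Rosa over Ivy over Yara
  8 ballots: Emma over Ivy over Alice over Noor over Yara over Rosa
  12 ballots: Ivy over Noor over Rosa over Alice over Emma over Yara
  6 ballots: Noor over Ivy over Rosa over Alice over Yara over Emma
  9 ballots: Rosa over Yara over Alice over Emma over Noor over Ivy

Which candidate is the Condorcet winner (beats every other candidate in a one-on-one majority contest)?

Noor

Noor vs Emma: 32–29
Noor vs Alice: 32–29
Noor vs Ivy: 41–20
Noor vs Yara: 44–17
Noor vs Rosa: 44–17
Noor beats every other candidate.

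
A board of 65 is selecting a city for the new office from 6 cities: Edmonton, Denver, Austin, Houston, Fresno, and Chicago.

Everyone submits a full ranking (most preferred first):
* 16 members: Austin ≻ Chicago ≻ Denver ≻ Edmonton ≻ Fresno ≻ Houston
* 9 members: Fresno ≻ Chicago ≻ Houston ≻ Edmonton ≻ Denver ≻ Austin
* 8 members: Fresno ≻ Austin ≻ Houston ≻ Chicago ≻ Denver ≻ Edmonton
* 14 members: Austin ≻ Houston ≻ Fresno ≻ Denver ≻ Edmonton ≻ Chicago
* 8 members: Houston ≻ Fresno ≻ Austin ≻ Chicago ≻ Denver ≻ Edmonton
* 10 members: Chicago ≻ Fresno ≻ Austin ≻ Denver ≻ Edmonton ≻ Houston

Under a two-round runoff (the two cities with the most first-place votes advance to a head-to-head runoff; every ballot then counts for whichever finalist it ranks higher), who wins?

Fresno

Round 1 first-place votes: Edmonton 0, Denver 0, Austin 30, Houston 8, Fresno 17, Chicago 10. Austin and Fresno advance.
Runoff: Austin is ranked above Fresno on 30 ballots, Fresno above Austin on 35.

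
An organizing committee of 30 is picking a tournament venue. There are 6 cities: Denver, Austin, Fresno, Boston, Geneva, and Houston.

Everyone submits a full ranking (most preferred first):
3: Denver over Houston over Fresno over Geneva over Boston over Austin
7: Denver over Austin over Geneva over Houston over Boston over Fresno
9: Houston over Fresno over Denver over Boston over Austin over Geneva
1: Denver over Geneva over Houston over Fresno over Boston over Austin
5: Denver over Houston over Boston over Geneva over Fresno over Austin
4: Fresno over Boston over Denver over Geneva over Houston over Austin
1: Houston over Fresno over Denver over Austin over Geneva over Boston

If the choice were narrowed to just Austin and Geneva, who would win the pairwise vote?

Austin

Austin is ranked above Geneva on 17 ballots; Geneva above Austin on 13.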